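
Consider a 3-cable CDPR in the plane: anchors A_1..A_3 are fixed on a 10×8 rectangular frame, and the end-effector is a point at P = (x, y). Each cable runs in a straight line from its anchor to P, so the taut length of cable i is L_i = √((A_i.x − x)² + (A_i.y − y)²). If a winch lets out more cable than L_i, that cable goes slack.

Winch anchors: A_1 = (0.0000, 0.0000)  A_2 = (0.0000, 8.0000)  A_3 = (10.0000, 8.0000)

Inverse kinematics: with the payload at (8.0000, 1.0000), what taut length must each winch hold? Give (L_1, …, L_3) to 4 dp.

(8.0623, 10.6301, 7.2801)

L_1 = √((0.0000−8.0000)² + (0.0000−1.0000)²) = 8.0623
L_2 = √((0.0000−8.0000)² + (8.0000−1.0000)²) = 10.6301
L_3 = √((10.0000−8.0000)² + (8.0000−1.0000)²) = 7.2801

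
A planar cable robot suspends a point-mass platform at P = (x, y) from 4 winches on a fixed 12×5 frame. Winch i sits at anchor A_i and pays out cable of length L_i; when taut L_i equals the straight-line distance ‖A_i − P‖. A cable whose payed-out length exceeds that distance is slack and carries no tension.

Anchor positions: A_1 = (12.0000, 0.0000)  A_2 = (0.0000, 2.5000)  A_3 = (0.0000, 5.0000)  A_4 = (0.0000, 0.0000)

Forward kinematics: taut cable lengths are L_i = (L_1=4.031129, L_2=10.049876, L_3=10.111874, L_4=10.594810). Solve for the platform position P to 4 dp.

(10.0000, 3.5000)

circle eqns → linear via eq_j − eq_1; set q_j = A_j·A_j − L_j²
q_1 = 144.0000+0.0000−16.2500 = 127.7500
24.0000·x − 5.0000·y = q_1−q_2 = 222.5000
24.0000·x − 10.0000·y = q_1−q_3 = 205.0000
24.0000·x + 0.0000·y = q_1−q_4 = 240.0000
solve first two rows → x=10.0000, y=3.5000
check cable 4: ‖A_4−P‖² = 112.2500 ≈ L_4² = 112.2500 ✓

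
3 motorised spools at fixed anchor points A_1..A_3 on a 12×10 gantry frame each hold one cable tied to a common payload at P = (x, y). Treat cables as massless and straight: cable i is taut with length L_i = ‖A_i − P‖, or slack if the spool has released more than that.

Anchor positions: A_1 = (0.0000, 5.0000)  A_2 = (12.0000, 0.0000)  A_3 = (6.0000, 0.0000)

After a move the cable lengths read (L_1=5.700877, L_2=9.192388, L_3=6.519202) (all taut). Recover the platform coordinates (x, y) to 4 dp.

(5.5000, 6.5000)

expand ‖A_i−P‖²=L_i² and subtract eq 1 (c_i ≔ ‖A_i‖²−L_i²)
c_1 = 0.0000+25.0000−32.5000 = -7.5000
eq1−eq2 → [-24.0000  10.0000]·P = -67.0000
eq1−eq3 → [-12.0000  10.0000]·P = -1.0000
2×2 solve → P = (5.5000, 6.5000)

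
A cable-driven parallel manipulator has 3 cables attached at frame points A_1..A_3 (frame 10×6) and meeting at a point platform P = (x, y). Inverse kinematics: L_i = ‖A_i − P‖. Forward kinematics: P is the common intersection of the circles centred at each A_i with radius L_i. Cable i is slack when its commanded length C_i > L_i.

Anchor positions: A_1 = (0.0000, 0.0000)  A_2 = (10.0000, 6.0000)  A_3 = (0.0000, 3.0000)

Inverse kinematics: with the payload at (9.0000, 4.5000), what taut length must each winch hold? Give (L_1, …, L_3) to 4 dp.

(10.0623, 1.8028, 9.1241)

cable 1: Δx=-9.0000, Δy=-4.5000; L_1 = √(Δx²+Δy²) = 10.0623
cable 2: Δx=1.0000, Δy=1.5000; L_2 = √(Δx²+Δy²) = 1.8028
cable 3: Δx=-9.0000, Δy=-1.5000; L_3 = √(Δx²+Δy²) = 9.1241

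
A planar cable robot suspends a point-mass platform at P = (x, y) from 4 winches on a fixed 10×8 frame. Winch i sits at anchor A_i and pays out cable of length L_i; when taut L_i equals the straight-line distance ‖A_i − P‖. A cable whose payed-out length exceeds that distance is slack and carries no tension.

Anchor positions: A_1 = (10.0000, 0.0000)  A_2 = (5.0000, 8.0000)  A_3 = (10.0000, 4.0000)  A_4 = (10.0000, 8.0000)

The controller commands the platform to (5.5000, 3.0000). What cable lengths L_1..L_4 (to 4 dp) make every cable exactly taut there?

(5.4083, 5.0249, 4.6098, 6.7268)

cable 1: Δx=4.5000, Δy=-3.0000; L_1 = √(Δx²+Δy²) = 5.4083
cable 2: Δx=-0.5000, Δy=5.0000; L_2 = √(Δx²+Δy²) = 5.0249
cable 3: Δx=4.5000, Δy=1.0000; L_3 = √(Δx²+Δy²) = 4.6098
cable 4: Δx=4.5000, Δy=5.0000; L_4 = √(Δx²+Δy²) = 6.7268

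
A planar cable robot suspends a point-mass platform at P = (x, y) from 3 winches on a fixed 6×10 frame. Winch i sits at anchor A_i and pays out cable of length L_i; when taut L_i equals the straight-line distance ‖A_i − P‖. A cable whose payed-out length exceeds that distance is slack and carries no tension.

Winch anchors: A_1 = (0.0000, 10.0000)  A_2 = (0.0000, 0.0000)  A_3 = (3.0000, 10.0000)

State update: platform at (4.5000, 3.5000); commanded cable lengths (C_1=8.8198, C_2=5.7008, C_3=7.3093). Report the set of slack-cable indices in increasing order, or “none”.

cable 1: √((-4.5000)²+(6.5000)²)=7.9057, C_1=8.8198: slack
cable 2: √((-4.5000)²+(-3.5000)²)=5.7009, C_2=5.7008: taut
cable 3: √((-1.5000)²+(6.5000)²)=6.6708, C_3=7.3093: slack

1, 3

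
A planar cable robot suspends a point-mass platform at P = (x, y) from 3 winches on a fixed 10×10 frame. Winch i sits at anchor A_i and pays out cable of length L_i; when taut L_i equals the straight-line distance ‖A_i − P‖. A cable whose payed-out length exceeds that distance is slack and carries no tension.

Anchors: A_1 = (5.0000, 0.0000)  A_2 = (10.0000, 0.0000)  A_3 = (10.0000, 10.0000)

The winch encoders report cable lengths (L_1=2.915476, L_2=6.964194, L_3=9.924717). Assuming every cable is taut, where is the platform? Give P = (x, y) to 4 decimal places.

expand ‖A_i−P‖²=L_i² and subtract eq 1 (k_i ≔ ‖A_i‖²−L_i²)
k_1 = 25.0000+0.0000−8.5000 = 16.5000
eq1−eq2 → [-10.0000  0.0000]·P = -35.0000
eq1−eq3 → [-10.0000  -20.0000]·P = -85.0000
2×2 solve → P = (3.5000, 2.5000)

(3.5000, 2.5000)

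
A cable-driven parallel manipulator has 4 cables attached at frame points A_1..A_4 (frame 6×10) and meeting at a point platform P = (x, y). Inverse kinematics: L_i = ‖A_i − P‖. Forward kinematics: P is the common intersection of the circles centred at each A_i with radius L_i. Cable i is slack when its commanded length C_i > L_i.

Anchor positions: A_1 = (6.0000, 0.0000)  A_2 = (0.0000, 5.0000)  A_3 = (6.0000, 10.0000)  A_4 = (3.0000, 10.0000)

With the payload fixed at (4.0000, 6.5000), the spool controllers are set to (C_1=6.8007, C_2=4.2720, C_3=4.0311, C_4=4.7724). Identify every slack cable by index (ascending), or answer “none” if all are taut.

cable 1: L_1 = ‖A_1−P‖ = 6.8007;  C_1 = 6.8007 → taut
cable 2: L_2 = ‖A_2−P‖ = 4.2720;  C_2 = 4.2720 → taut
cable 3: L_3 = ‖A_3−P‖ = 4.0311;  C_3 = 4.0311 → taut
cable 4: L_4 = ‖A_4−P‖ = 3.6401;  C_4 = 4.7724 → slack

4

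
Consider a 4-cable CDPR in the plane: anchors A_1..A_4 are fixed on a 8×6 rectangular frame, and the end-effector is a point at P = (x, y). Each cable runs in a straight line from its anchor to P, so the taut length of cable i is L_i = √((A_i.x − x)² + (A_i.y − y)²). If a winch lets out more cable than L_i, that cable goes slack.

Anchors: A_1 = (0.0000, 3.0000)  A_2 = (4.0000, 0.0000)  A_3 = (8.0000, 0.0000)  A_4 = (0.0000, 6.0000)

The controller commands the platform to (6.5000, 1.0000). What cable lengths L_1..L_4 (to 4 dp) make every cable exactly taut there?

L_1: Δ = A_1−P = (-6.5000, 2.0000) → ‖Δ‖ = √46.2500 = 6.8007
L_2: Δ = A_2−P = (-2.5000, -1.0000) → ‖Δ‖ = √7.2500 = 2.6926
L_3: Δ = A_3−P = (1.5000, -1.0000) → ‖Δ‖ = √3.2500 = 1.8028
L_4: Δ = A_4−P = (-6.5000, 5.0000) → ‖Δ‖ = √67.2500 = 8.2006

(6.8007, 2.6926, 1.8028, 8.2006)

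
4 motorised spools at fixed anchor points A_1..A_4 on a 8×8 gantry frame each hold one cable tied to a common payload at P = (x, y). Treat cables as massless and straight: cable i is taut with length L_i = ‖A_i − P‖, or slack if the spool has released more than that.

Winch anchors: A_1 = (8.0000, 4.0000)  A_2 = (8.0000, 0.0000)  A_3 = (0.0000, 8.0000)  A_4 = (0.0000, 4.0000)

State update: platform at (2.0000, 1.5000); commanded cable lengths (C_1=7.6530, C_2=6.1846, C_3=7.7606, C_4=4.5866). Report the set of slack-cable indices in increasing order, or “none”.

1, 3, 4

cable 1: √((6.0000)²+(2.5000)²)=6.5000, C_1=7.6530: slack
cable 2: √((6.0000)²+(-1.5000)²)=6.1847, C_2=6.1846: taut
cable 3: √((-2.0000)²+(6.5000)²)=6.8007, C_3=7.7606: slack
cable 4: √((-2.0000)²+(2.5000)²)=3.2016, C_4=4.5866: slack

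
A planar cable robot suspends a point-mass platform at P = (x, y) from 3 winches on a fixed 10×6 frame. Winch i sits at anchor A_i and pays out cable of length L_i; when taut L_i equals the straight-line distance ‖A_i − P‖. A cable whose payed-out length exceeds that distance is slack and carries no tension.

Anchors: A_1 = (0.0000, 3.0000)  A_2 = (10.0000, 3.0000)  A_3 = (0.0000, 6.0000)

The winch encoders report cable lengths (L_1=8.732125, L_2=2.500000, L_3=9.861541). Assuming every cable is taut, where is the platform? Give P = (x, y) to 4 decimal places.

expand ‖A_i−P‖²=L_i² and subtract eq 1 (c_i ≔ ‖A_i‖²−L_i²)
c_1 = 0.0000+9.0000−76.2500 = -67.2500
eq1−eq2 → [-20.0000  0.0000]·P = -170.0000
eq1−eq3 → [0.0000  -6.0000]·P = -6.0000
2×2 solve → P = (8.5000, 1.0000)

(8.5000, 1.0000)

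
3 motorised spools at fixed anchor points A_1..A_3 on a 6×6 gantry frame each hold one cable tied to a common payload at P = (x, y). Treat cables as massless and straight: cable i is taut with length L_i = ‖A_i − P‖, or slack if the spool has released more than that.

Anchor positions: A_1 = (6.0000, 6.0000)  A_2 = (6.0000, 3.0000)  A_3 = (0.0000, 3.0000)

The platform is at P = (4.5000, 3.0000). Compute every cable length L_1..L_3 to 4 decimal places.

cable 1: Δx=1.5000, Δy=3.0000; L_1 = √(Δx²+Δy²) = 3.3541
cable 2: Δx=1.5000, Δy=0.0000; L_2 = √(Δx²+Δy²) = 1.5000
cable 3: Δx=-4.5000, Δy=0.0000; L_3 = √(Δx²+Δy²) = 4.5000

(3.3541, 1.5000, 4.5000)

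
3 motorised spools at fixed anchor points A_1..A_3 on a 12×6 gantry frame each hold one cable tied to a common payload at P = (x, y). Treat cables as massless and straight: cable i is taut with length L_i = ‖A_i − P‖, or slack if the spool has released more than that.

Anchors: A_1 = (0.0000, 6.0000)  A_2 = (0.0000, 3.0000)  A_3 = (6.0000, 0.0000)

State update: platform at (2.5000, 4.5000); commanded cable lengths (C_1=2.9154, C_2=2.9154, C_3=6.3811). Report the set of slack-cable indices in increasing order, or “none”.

3

i=1: geometric 2.9155 vs commanded 2.9154 ⇒ taut
i=2: geometric 2.9155 vs commanded 2.9154 ⇒ taut
i=3: geometric 5.7009 vs commanded 6.3811 ⇒ slack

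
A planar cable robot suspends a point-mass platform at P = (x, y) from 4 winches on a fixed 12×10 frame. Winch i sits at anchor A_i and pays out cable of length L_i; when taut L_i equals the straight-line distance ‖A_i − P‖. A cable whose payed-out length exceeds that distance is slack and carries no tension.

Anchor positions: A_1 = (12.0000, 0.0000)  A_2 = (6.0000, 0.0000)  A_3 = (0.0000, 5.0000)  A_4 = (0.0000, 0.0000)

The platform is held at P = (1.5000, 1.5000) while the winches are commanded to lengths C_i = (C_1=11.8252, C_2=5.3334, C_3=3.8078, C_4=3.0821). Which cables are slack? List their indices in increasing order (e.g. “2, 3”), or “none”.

1, 2, 4

cable 1: √((10.5000)²+(-1.5000)²)=10.6066, C_1=11.8252: slack
cable 2: √((4.5000)²+(-1.5000)²)=4.7434, C_2=5.3334: slack
cable 3: √((-1.5000)²+(3.5000)²)=3.8079, C_3=3.8078: taut
cable 4: √((-1.5000)²+(-1.5000)²)=2.1213, C_4=3.0821: slack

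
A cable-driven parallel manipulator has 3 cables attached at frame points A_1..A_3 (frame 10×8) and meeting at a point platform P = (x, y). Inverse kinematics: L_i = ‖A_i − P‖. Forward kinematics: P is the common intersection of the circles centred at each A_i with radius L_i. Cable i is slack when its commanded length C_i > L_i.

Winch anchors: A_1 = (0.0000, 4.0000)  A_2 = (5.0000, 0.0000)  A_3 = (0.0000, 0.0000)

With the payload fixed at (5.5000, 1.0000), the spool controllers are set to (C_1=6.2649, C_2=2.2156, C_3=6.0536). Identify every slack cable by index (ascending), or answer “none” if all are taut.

2, 3

i=1: geometric 6.2650 vs commanded 6.2649 ⇒ taut
i=2: geometric 1.1180 vs commanded 2.2156 ⇒ slack
i=3: geometric 5.5902 vs commanded 6.0536 ⇒ slack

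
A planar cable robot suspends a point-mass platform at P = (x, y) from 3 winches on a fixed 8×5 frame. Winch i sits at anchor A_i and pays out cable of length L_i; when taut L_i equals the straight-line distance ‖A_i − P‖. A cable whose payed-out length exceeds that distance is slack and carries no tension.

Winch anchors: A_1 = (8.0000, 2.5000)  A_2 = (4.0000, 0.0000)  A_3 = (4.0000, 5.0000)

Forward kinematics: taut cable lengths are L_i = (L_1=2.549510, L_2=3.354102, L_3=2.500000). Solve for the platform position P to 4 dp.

(5.5000, 3.0000)

each cable: (A_i−P)·(A_i−P) = L_i²; let k_i = ‖A_i‖²−L_i²
k_1 = 64.0000+6.2500−6.5000 = 63.7500
row 1: 8.0000x + 5.0000y = 59.0000  (k_2=4.7500)
row 2: 8.0000x − 5.0000y = 29.0000  (k_3=34.7500)
Cramer on rows 1–2 → x = 5.5000, y = 3.0000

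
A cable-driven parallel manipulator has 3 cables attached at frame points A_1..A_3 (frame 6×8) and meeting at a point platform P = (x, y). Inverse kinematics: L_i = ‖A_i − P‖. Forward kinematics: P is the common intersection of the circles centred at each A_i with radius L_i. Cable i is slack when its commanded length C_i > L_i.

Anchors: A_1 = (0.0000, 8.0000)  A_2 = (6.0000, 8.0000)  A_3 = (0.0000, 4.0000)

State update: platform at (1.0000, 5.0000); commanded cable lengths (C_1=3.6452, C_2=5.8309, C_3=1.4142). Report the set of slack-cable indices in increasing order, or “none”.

cable 1: √((-1.0000)²+(3.0000)²)=3.1623, C_1=3.6452: slack
cable 2: √((5.0000)²+(3.0000)²)=5.8310, C_2=5.8309: taut
cable 3: √((-1.0000)²+(-1.0000)²)=1.4142, C_3=1.4142: taut

1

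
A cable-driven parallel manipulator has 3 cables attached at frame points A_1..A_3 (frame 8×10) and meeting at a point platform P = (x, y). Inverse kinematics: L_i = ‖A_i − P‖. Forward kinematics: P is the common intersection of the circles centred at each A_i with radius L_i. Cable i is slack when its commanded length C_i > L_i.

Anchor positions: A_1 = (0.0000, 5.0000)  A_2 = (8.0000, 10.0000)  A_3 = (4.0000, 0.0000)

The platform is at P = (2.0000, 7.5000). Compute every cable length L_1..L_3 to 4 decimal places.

(3.2016, 6.5000, 7.7621)

L_1: Δ = A_1−P = (-2.0000, -2.5000) → ‖Δ‖ = √10.2500 = 3.2016
L_2: Δ = A_2−P = (6.0000, 2.5000) → ‖Δ‖ = √42.2500 = 6.5000
L_3: Δ = A_3−P = (2.0000, -7.5000) → ‖Δ‖ = √60.2500 = 7.7621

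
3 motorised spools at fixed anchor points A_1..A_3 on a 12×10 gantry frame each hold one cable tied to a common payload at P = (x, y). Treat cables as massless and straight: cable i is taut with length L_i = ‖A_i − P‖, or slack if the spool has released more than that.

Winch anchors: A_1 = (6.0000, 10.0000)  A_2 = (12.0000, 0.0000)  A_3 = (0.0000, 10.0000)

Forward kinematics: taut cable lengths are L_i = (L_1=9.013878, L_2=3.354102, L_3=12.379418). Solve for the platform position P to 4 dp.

circle eqns → linear via eq_j − eq_1; set q_j = A_j·A_j − L_j²
q_1 = 36.0000+100.0000−81.2500 = 54.7500
-12.0000·x + 20.0000·y = q_1−q_2 = -78.0000
12.0000·x + 0.0000·y = q_1−q_3 = 108.0000
solve first two rows → x=9.0000, y=1.5000

(9.0000, 1.5000)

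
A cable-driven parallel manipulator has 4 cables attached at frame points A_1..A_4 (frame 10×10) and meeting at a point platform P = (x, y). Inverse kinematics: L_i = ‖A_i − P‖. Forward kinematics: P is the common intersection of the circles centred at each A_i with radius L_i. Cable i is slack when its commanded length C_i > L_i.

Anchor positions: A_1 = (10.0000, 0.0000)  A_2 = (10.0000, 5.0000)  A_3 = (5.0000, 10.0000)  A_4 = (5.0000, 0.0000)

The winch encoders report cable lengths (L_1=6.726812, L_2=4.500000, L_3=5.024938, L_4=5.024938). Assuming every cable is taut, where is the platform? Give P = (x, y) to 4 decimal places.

circle eqns → linear via eq_j − eq_1; set k_j = A_j·A_j − L_j²
k_1 = 100.0000+0.0000−45.2500 = 54.7500
0.0000·x − 10.0000·y = k_1−k_2 = -50.0000
10.0000·x − 20.0000·y = k_1−k_3 = -45.0000
10.0000·x + 0.0000·y = k_1−k_4 = 55.0000
solve first two rows → x=5.5000, y=5.0000
check cable 4: ‖A_4−P‖² = 25.2500 ≈ L_4² = 25.2500 ✓

(5.5000, 5.0000)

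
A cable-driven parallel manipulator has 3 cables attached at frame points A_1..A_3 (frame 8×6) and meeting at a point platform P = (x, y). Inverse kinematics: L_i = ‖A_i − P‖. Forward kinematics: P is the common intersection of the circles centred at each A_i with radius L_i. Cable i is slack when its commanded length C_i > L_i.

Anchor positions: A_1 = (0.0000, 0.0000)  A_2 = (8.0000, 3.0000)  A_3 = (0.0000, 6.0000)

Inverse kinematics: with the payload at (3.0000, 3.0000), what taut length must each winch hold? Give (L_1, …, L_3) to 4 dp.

cable 1: Δx=-3.0000, Δy=-3.0000; L_1 = √(Δx²+Δy²) = 4.2426
cable 2: Δx=5.0000, Δy=0.0000; L_2 = √(Δx²+Δy²) = 5.0000
cable 3: Δx=-3.0000, Δy=3.0000; L_3 = √(Δx²+Δy²) = 4.2426

(4.2426, 5.0000, 4.2426)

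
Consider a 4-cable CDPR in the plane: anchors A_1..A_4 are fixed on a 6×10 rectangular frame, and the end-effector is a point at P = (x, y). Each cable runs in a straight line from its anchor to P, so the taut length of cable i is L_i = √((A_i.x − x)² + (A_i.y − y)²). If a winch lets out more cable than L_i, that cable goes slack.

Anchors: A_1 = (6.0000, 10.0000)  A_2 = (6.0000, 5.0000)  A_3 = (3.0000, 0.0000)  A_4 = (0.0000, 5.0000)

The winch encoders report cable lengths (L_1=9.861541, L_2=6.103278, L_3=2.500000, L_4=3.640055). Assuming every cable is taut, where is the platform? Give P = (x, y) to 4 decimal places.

(1.0000, 1.5000)

expand ‖A_i−P‖²=L_i² and subtract eq 1 (k_i ≔ ‖A_i‖²−L_i²)
k_1 = 36.0000+100.0000−97.2500 = 38.7500
eq1−eq2 → [0.0000  10.0000]·P = 15.0000
eq1−eq3 → [6.0000  20.0000]·P = 36.0000
eq1−eq4 → [12.0000  10.0000]·P = 27.0000
2×2 solve → P = (1.0000, 1.5000)
check cable 4: ‖A_4−P‖² = 13.2500 ≈ L_4² = 13.2500 ✓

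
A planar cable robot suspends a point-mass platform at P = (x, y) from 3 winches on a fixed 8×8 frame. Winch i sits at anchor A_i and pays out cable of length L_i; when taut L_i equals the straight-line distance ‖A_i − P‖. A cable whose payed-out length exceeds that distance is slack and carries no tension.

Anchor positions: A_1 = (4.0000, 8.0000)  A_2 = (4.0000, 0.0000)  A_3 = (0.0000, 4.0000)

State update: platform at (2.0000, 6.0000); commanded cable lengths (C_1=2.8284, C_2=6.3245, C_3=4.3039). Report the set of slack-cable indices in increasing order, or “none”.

cable 1: L_1 = ‖A_1−P‖ = 2.8284;  C_1 = 2.8284 → taut
cable 2: L_2 = ‖A_2−P‖ = 6.3246;  C_2 = 6.3245 → taut
cable 3: L_3 = ‖A_3−P‖ = 2.8284;  C_3 = 4.3039 → slack

3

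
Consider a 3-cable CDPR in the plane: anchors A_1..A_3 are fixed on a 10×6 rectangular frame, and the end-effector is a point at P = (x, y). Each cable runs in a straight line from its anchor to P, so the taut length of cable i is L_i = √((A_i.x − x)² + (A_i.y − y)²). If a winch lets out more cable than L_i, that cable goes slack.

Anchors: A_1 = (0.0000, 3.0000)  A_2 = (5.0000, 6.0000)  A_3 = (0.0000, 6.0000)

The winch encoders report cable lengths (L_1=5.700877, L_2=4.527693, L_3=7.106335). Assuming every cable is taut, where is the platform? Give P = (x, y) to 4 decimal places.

(5.5000, 1.5000)

expand ‖A_i−P‖²=L_i² and subtract eq 1 (k_i ≔ ‖A_i‖²−L_i²)
k_1 = 0.0000+9.0000−32.5000 = -23.5000
eq1−eq2 → [-10.0000  -6.0000]·P = -64.0000
eq1−eq3 → [0.0000  -6.0000]·P = -9.0000
2×2 solve → P = (5.5000, 1.5000)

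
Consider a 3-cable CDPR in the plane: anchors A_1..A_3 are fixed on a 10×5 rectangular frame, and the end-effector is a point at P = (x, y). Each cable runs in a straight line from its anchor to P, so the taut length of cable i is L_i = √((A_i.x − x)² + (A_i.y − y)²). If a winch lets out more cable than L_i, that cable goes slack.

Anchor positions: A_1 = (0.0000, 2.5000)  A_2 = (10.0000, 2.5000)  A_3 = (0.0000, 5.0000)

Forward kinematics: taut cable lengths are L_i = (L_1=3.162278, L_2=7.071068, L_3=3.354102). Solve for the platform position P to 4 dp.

(3.0000, 3.5000)

each cable: (A_i−P)·(A_i−P) = L_i²; let k_i = ‖A_i‖²−L_i²
k_1 = 0.0000+6.2500−10.0000 = -3.7500
row 1: -20.0000x + 0.0000y = -60.0000  (k_2=56.2500)
row 2: 0.0000x − 5.0000y = -17.5000  (k_3=13.7500)
Cramer on rows 1–2 → x = 3.0000, y = 3.5000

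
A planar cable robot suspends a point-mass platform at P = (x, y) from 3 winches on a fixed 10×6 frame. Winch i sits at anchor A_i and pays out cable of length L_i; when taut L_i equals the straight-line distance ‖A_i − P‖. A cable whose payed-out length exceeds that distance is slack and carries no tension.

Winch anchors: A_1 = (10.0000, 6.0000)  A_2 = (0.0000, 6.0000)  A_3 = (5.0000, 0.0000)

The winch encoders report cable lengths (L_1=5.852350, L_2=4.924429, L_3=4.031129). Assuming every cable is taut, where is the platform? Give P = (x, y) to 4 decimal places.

circle eqns → linear via eq_j − eq_1; set c_j = A_j·A_j − L_j²
c_1 = 100.0000+36.0000−34.2500 = 101.7500
20.0000·x + 0.0000·y = c_1−c_2 = 90.0000
10.0000·x + 12.0000·y = c_1−c_3 = 93.0000
solve first two rows → x=4.5000, y=4.0000

(4.5000, 4.0000)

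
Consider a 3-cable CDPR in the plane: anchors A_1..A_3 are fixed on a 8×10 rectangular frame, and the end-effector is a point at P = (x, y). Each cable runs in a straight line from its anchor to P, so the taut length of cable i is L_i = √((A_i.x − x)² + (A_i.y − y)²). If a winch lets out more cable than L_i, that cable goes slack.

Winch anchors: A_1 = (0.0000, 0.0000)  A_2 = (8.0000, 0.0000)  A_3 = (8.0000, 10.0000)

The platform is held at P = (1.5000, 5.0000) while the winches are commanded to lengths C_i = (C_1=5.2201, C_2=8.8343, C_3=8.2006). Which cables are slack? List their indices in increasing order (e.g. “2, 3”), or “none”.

i=1: geometric 5.2202 vs commanded 5.2201 ⇒ taut
i=2: geometric 8.2006 vs commanded 8.8343 ⇒ slack
i=3: geometric 8.2006 vs commanded 8.2006 ⇒ taut

2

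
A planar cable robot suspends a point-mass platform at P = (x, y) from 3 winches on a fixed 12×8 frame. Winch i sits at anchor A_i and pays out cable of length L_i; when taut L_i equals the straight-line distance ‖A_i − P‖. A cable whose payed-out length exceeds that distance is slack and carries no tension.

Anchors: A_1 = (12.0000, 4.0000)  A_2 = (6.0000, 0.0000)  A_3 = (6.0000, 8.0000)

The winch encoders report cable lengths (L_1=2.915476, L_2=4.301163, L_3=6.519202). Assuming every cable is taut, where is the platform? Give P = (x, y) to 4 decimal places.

each cable: (A_i−P)·(A_i−P) = L_i²; let k_i = ‖A_i‖²−L_i²
k_1 = 144.0000+16.0000−8.5000 = 151.5000
row 1: 12.0000x + 8.0000y = 134.0000  (k_2=17.5000)
row 2: 12.0000x − 8.0000y = 94.0000  (k_3=57.5000)
Cramer on rows 1–2 → x = 9.5000, y = 2.5000

(9.5000, 2.5000)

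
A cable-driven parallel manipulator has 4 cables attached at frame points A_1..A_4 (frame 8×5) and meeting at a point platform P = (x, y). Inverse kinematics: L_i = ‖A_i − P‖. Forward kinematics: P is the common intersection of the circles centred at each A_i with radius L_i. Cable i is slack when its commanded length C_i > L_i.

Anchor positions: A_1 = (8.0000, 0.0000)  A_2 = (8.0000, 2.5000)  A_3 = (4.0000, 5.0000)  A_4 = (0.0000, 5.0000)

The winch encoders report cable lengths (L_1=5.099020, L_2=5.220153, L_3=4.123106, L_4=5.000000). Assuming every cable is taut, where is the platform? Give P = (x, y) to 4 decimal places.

circle eqns → linear via eq_j − eq_1; set q_j = A_j·A_j − L_j²
q_1 = 64.0000+0.0000−26.0000 = 38.0000
0.0000·x − 5.0000·y = q_1−q_2 = -5.0000
8.0000·x − 10.0000·y = q_1−q_3 = 14.0000
16.0000·x − 10.0000·y = q_1−q_4 = 38.0000
solve first two rows → x=3.0000, y=1.0000
check cable 4: ‖A_4−P‖² = 25.0000 ≈ L_4² = 25.0000 ✓

(3.0000, 1.0000)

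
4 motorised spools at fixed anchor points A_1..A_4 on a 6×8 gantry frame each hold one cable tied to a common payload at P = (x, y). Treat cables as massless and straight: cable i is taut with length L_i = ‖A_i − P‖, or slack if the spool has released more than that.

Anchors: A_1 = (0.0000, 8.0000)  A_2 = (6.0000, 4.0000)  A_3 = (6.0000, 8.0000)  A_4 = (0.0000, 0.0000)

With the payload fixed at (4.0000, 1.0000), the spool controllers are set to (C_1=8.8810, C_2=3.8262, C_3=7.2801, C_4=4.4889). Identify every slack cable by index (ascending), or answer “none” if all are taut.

1, 2, 4

cable 1: L_1 = ‖A_1−P‖ = 8.0623;  C_1 = 8.8810 → slack
cable 2: L_2 = ‖A_2−P‖ = 3.6056;  C_2 = 3.8262 → slack
cable 3: L_3 = ‖A_3−P‖ = 7.2801;  C_3 = 7.2801 → taut
cable 4: L_4 = ‖A_4−P‖ = 4.1231;  C_4 = 4.4889 → slack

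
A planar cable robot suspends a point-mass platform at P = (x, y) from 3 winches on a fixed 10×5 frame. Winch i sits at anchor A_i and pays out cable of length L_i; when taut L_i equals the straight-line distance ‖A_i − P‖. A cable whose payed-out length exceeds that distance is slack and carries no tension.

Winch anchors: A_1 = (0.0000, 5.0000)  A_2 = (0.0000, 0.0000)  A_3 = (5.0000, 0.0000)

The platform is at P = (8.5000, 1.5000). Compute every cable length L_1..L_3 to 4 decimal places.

(9.1924, 8.6313, 3.8079)

L_1 = √((0.0000−8.5000)² + (5.0000−1.5000)²) = 9.1924
L_2 = √((0.0000−8.5000)² + (0.0000−1.5000)²) = 8.6313
L_3 = √((5.0000−8.5000)² + (0.0000−1.5000)²) = 3.8079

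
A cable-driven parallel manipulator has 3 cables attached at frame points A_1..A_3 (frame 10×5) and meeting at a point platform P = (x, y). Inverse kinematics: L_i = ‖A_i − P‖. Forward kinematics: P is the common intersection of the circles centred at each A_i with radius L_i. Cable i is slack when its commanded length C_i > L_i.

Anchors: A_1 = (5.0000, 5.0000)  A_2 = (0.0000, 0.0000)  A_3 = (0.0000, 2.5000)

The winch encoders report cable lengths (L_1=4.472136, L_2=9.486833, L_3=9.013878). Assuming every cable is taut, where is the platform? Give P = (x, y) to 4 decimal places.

each cable: (A_i−P)·(A_i−P) = L_i²; let k_i = ‖A_i‖²−L_i²
k_1 = 25.0000+25.0000−20.0000 = 30.0000
row 1: 10.0000x + 10.0000y = 120.0000  (k_2=-90.0000)
row 2: 10.0000x + 5.0000y = 105.0000  (k_3=-75.0000)
Cramer on rows 1–2 → x = 9.0000, y = 3.0000

(9.0000, 3.0000)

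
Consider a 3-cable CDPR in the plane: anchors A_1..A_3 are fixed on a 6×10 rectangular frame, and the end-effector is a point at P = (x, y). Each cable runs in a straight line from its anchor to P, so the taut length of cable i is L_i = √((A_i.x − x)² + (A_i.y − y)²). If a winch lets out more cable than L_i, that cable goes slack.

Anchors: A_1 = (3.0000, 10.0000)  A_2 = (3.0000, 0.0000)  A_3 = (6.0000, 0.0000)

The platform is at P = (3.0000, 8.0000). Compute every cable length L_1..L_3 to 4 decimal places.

L_1: Δ = A_1−P = (0.0000, 2.0000) → ‖Δ‖ = √4.0000 = 2.0000
L_2: Δ = A_2−P = (0.0000, -8.0000) → ‖Δ‖ = √64.0000 = 8.0000
L_3: Δ = A_3−P = (3.0000, -8.0000) → ‖Δ‖ = √73.0000 = 8.5440

(2.0000, 8.0000, 8.5440)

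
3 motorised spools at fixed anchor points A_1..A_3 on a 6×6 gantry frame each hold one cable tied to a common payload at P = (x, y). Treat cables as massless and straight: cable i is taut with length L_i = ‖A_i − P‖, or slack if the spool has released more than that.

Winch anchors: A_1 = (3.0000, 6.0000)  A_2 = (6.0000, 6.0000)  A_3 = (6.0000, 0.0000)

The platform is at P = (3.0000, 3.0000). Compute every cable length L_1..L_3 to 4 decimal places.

(3.0000, 4.2426, 4.2426)

L_1: Δ = A_1−P = (0.0000, 3.0000) → ‖Δ‖ = √9.0000 = 3.0000
L_2: Δ = A_2−P = (3.0000, 3.0000) → ‖Δ‖ = √18.0000 = 4.2426
L_3: Δ = A_3−P = (3.0000, -3.0000) → ‖Δ‖ = √18.0000 = 4.2426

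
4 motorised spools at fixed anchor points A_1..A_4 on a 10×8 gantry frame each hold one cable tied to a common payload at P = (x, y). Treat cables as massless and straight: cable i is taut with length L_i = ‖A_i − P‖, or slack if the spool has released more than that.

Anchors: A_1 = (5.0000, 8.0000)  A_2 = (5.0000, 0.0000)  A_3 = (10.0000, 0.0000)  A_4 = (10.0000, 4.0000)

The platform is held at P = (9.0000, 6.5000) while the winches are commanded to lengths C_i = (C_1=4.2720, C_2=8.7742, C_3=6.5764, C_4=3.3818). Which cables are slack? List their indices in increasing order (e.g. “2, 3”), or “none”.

2, 4

cable 1: L_1 = ‖A_1−P‖ = 4.2720;  C_1 = 4.2720 → taut
cable 2: L_2 = ‖A_2−P‖ = 7.6322;  C_2 = 8.7742 → slack
cable 3: L_3 = ‖A_3−P‖ = 6.5765;  C_3 = 6.5764 → taut
cable 4: L_4 = ‖A_4−P‖ = 2.6926;  C_4 = 3.3818 → slack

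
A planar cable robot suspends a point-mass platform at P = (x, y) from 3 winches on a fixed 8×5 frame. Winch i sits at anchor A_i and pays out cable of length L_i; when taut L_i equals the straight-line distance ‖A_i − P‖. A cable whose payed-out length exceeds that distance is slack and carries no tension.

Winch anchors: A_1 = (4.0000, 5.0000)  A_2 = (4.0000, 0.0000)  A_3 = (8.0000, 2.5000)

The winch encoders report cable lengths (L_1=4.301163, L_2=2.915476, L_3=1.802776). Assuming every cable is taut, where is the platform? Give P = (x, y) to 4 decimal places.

expand ‖A_i−P‖²=L_i² and subtract eq 1 (q_i ≔ ‖A_i‖²−L_i²)
q_1 = 16.0000+25.0000−18.5000 = 22.5000
eq1−eq2 → [0.0000  10.0000]·P = 15.0000
eq1−eq3 → [-8.0000  5.0000]·P = -44.5000
2×2 solve → P = (6.5000, 1.5000)

(6.5000, 1.5000)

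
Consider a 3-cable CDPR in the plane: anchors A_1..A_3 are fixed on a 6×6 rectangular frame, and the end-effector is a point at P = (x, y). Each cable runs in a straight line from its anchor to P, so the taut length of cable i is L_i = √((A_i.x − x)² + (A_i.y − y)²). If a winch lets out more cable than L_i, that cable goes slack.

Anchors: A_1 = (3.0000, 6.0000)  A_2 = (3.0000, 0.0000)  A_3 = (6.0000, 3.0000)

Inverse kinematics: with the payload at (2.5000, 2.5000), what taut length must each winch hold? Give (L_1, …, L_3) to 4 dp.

cable 1: Δx=0.5000, Δy=3.5000; L_1 = √(Δx²+Δy²) = 3.5355
cable 2: Δx=0.5000, Δy=-2.5000; L_2 = √(Δx²+Δy²) = 2.5495
cable 3: Δx=3.5000, Δy=0.5000; L_3 = √(Δx²+Δy²) = 3.5355

(3.5355, 2.5495, 3.5355)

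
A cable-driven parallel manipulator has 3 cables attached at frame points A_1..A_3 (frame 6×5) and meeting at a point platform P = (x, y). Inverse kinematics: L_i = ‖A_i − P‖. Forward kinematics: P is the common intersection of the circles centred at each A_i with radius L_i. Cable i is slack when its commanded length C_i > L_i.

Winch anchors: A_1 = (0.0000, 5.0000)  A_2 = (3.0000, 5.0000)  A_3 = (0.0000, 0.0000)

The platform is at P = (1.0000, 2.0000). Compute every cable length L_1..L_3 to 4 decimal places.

(3.1623, 3.6056, 2.2361)

L_1: Δ = A_1−P = (-1.0000, 3.0000) → ‖Δ‖ = √10.0000 = 3.1623
L_2: Δ = A_2−P = (2.0000, 3.0000) → ‖Δ‖ = √13.0000 = 3.6056
L_3: Δ = A_3−P = (-1.0000, -2.0000) → ‖Δ‖ = √5.0000 = 2.2361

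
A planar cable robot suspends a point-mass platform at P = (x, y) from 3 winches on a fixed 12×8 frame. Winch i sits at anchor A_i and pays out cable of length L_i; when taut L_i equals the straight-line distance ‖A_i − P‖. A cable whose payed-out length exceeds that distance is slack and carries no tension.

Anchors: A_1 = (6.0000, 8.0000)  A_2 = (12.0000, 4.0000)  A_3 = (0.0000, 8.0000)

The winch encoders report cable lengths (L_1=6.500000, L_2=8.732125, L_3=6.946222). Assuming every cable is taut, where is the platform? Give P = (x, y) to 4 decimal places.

each cable: (A_i−P)·(A_i−P) = L_i²; let c_i = ‖A_i‖²−L_i²
c_1 = 36.0000+64.0000−42.2500 = 57.7500
row 1: -12.0000x + 8.0000y = -26.0000  (c_2=83.7500)
row 2: 12.0000x + 0.0000y = 42.0000  (c_3=15.7500)
Cramer on rows 1–2 → x = 3.5000, y = 2.0000

(3.5000, 2.0000)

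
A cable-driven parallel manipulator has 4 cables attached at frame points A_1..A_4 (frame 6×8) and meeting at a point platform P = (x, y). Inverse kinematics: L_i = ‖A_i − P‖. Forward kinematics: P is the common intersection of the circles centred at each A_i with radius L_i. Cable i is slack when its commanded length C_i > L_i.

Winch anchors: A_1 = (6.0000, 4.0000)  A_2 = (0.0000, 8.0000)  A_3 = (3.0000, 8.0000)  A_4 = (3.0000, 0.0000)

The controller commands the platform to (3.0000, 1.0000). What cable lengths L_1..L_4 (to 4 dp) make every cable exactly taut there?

L_1: Δ = A_1−P = (3.0000, 3.0000) → ‖Δ‖ = √18.0000 = 4.2426
L_2: Δ = A_2−P = (-3.0000, 7.0000) → ‖Δ‖ = √58.0000 = 7.6158
L_3: Δ = A_3−P = (0.0000, 7.0000) → ‖Δ‖ = √49.0000 = 7.0000
L_4: Δ = A_4−P = (0.0000, -1.0000) → ‖Δ‖ = √1.0000 = 1.0000

(4.2426, 7.6158, 7.0000, 1.0000)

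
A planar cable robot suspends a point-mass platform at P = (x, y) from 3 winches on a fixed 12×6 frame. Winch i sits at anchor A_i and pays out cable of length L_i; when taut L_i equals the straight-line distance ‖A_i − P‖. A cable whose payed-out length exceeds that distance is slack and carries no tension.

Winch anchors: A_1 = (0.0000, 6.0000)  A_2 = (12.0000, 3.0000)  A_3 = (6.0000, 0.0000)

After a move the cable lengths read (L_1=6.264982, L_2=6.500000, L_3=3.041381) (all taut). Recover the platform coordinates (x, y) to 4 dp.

(5.5000, 3.0000)

each cable: (A_i−P)·(A_i−P) = L_i²; let k_i = ‖A_i‖²−L_i²
k_1 = 0.0000+36.0000−39.2500 = -3.2500
row 1: -24.0000x + 6.0000y = -114.0000  (k_2=110.7500)
row 2: -12.0000x + 12.0000y = -30.0000  (k_3=26.7500)
Cramer on rows 1–2 → x = 5.5000, y = 3.0000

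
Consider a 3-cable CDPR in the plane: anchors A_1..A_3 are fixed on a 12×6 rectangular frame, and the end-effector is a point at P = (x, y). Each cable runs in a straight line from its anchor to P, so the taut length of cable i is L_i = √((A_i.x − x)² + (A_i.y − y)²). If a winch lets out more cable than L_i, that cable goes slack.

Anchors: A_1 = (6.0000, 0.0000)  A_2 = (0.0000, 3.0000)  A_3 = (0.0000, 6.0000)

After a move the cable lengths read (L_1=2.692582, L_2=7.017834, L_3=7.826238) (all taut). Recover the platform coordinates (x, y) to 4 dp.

(7.0000, 2.5000)

expand ‖A_i−P‖²=L_i² and subtract eq 1 (q_i ≔ ‖A_i‖²−L_i²)
q_1 = 36.0000+0.0000−7.2500 = 28.7500
eq1−eq2 → [12.0000  -6.0000]·P = 69.0000
eq1−eq3 → [12.0000  -12.0000]·P = 54.0000
2×2 solve → P = (7.0000, 2.5000)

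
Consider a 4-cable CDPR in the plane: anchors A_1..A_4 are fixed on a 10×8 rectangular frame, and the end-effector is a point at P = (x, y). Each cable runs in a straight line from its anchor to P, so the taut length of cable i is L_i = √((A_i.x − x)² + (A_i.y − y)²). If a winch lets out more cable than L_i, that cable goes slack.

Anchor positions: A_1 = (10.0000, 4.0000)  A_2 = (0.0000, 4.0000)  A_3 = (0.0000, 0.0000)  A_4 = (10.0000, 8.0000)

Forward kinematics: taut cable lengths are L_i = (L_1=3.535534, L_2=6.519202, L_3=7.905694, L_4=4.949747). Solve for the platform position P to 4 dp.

(6.5000, 4.5000)

circle eqns → linear via eq_j − eq_1; set c_j = A_j·A_j − L_j²
c_1 = 100.0000+16.0000−12.5000 = 103.5000
20.0000·x + 0.0000·y = c_1−c_2 = 130.0000
20.0000·x + 8.0000·y = c_1−c_3 = 166.0000
0.0000·x − 8.0000·y = c_1−c_4 = -36.0000
solve first two rows → x=6.5000, y=4.5000
check cable 4: ‖A_4−P‖² = 24.5000 ≈ L_4² = 24.5000 ✓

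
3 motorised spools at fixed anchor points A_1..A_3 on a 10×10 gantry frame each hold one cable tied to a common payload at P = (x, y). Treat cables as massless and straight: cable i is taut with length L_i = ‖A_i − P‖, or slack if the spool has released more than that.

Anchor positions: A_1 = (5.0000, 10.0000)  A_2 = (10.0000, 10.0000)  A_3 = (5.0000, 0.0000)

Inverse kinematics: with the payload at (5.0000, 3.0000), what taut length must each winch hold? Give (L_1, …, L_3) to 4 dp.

L_1 = √((5.0000−5.0000)² + (10.0000−3.0000)²) = 7.0000
L_2 = √((10.0000−5.0000)² + (10.0000−3.0000)²) = 8.6023
L_3 = √((5.0000−5.0000)² + (0.0000−3.0000)²) = 3.0000

(7.0000, 8.6023, 3.0000)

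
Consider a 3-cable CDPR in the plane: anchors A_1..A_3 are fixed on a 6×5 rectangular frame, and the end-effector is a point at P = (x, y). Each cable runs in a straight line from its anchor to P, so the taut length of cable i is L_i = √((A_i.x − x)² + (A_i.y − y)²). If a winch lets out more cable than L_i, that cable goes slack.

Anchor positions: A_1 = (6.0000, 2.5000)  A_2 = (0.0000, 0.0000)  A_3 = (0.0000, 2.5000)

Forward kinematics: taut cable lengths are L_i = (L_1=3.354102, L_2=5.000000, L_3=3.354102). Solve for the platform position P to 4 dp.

expand ‖A_i−P‖²=L_i² and subtract eq 1 (k_i ≔ ‖A_i‖²−L_i²)
k_1 = 36.0000+6.2500−11.2500 = 31.0000
eq1−eq2 → [12.0000  5.0000]·P = 56.0000
eq1−eq3 → [12.0000  0.0000]·P = 36.0000
2×2 solve → P = (3.0000, 4.0000)

(3.0000, 4.0000)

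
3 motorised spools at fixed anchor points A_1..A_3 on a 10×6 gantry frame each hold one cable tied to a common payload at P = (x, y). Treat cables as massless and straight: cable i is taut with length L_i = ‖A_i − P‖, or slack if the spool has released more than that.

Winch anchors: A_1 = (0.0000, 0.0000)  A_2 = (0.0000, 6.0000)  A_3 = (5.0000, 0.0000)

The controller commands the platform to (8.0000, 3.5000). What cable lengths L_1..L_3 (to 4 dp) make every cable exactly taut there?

cable 1: Δx=-8.0000, Δy=-3.5000; L_1 = √(Δx²+Δy²) = 8.7321
cable 2: Δx=-8.0000, Δy=2.5000; L_2 = √(Δx²+Δy²) = 8.3815
cable 3: Δx=-3.0000, Δy=-3.5000; L_3 = √(Δx²+Δy²) = 4.6098

(8.7321, 8.3815, 4.6098)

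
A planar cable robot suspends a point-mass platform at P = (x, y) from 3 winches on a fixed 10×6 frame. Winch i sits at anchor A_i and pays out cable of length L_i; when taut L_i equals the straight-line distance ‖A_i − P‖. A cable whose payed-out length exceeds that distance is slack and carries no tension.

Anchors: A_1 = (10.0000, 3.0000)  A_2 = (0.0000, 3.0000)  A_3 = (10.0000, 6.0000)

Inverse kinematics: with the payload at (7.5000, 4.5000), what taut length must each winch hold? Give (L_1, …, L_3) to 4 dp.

L_1 = √((10.0000−7.5000)² + (3.0000−4.5000)²) = 2.9155
L_2 = √((0.0000−7.5000)² + (3.0000−4.5000)²) = 7.6485
L_3 = √((10.0000−7.5000)² + (6.0000−4.5000)²) = 2.9155

(2.9155, 7.6485, 2.9155)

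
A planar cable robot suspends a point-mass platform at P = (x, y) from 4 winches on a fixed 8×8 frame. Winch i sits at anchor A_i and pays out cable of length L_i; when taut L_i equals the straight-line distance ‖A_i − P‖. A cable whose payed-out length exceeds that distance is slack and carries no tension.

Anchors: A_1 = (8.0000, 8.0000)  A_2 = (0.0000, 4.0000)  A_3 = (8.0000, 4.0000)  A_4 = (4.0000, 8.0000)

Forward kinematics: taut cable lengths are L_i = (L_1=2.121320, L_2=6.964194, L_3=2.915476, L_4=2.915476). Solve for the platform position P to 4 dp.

(6.5000, 6.5000)

each cable: (A_i−P)·(A_i−P) = L_i²; let k_i = ‖A_i‖²−L_i²
k_1 = 64.0000+64.0000−4.5000 = 123.5000
row 1: 16.0000x + 8.0000y = 156.0000  (k_2=-32.5000)
row 2: 0.0000x + 8.0000y = 52.0000  (k_3=71.5000)
row 3: 8.0000x + 0.0000y = 52.0000  (k_4=71.5000)
Cramer on rows 1–2 → x = 6.5000, y = 6.5000
check cable 4: ‖A_4−P‖² = 8.5000 ≈ L_4² = 8.5000 ✓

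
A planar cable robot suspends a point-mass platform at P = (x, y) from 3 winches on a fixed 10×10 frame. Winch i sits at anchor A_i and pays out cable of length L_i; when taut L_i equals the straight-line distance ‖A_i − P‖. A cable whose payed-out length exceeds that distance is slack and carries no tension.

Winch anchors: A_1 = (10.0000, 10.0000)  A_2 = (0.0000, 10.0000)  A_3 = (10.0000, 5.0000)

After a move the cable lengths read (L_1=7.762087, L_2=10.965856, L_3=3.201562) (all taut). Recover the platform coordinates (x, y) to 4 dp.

(8.0000, 2.5000)

each cable: (A_i−P)·(A_i−P) = L_i²; let c_i = ‖A_i‖²−L_i²
c_1 = 100.0000+100.0000−60.2500 = 139.7500
row 1: 20.0000x + 0.0000y = 160.0000  (c_2=-20.2500)
row 2: 0.0000x + 10.0000y = 25.0000  (c_3=114.7500)
Cramer on rows 1–2 → x = 8.0000, y = 2.5000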